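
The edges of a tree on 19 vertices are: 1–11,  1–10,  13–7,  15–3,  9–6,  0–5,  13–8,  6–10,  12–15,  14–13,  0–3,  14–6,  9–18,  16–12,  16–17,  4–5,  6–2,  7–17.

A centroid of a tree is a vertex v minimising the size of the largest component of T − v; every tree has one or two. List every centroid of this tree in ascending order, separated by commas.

13

If 13 is removed the pieces have sizes 9, 8, 1, all ≤ ⌊19/2⌋ = 9.
No neighbour of 13 does as well, so 13 is the unique centroid.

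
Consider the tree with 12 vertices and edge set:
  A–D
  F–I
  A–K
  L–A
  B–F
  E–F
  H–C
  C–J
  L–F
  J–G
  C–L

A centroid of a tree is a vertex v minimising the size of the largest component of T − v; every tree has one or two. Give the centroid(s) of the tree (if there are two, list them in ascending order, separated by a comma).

L

If L is removed the pieces have sizes 4, 4, 3, all ≤ ⌊12/2⌋ = 6.
Every other node leaves some component of size > 6, so the centroid is unique.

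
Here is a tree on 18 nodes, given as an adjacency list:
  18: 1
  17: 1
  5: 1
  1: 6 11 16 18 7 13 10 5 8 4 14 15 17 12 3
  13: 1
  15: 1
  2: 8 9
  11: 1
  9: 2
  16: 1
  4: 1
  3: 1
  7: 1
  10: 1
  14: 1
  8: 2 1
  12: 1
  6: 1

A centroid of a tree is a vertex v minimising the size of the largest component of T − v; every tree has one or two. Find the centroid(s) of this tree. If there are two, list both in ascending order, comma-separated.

1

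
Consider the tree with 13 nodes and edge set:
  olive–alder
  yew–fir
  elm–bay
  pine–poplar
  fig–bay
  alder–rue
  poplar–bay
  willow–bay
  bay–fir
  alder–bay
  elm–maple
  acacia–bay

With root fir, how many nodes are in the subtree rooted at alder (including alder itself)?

alder's subtree: {alder, olive, rue}, size 3.

3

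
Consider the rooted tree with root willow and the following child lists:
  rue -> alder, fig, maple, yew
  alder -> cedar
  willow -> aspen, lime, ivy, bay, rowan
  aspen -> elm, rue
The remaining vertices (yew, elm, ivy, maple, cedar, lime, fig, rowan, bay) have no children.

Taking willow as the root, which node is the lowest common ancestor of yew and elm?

aspen

Ancestors of yew (toward the root): yew, rue, aspen, willow.
Ancestors of elm: elm, aspen, willow.
The deepest node appearing in both lists is aspen.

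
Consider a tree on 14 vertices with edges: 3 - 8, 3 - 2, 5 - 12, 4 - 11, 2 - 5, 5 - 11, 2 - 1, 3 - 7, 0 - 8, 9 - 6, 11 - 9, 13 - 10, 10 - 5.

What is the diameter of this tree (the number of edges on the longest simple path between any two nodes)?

7

Starting from 0, a farthest node is 6 at distance 7.
One longest path: 0-8-3-2-5-11-9-6.
So the diameter is 7.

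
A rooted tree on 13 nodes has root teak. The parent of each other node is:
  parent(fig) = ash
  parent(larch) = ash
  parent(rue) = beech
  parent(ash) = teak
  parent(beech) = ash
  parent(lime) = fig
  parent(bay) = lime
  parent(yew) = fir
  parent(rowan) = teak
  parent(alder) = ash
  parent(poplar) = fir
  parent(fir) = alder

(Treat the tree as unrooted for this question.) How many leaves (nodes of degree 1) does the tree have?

6

Degree-1 nodes: bay, larch, poplar, rowan, rue, yew — 6 of them.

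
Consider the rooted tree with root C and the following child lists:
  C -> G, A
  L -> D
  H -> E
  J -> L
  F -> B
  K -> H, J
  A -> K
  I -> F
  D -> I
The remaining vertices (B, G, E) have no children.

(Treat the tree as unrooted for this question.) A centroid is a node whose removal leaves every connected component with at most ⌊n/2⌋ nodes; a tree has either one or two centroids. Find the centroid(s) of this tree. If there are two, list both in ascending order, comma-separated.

Removing K splits the tree into components of sizes 6, 3, 2; the largest is 6 ≤ ⌊12/2⌋ = 6.
J is adjacent to K and is also a centroid (the largest component after removing it is likewise 6).

J, K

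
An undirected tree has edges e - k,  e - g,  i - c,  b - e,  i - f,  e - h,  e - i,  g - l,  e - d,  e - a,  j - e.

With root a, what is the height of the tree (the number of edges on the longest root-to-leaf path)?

3

l sits deepest: a – e – g – l — 3 edges from the root.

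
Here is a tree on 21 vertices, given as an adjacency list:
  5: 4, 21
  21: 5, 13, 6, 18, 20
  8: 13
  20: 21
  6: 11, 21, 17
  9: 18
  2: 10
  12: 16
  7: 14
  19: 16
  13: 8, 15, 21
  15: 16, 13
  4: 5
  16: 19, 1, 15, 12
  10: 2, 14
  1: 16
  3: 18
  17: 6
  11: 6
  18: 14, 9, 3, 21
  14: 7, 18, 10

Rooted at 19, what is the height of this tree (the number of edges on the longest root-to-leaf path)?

The longest root-to-leaf path is 19-16-15-13-21-18-14-10-2 (8 edges).

8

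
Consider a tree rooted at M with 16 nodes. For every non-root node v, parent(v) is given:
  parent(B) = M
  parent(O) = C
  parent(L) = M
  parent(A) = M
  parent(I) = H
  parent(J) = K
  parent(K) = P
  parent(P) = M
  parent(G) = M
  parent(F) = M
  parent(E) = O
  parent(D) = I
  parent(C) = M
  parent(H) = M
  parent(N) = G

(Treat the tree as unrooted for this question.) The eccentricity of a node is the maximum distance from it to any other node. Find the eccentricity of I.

The node farthest from I is E (J also at distance 5), via I–H–M–C–O–E — 5 edges.

5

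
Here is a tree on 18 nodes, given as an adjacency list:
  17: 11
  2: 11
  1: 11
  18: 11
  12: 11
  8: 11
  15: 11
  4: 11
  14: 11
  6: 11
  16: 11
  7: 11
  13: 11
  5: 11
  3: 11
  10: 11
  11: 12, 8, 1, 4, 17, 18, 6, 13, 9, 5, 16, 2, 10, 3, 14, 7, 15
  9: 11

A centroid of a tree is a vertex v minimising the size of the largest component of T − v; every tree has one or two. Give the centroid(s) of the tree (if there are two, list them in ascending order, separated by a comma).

Removing 11 splits the tree into components of sizes 1, 1, 1, 1, 1, 1, 1, 1, 1, 1, 1, 1, 1, 1, 1, 1, 1; the largest is 1 ≤ ⌊18/2⌋ = 9.
No neighbour of 11 does as well, so 11 is the unique centroid.

11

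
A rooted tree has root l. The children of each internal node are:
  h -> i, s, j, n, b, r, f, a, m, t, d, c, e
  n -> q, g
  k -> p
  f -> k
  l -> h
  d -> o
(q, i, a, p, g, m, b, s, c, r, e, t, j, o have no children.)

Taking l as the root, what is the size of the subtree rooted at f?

3

The subtree rooted at f contains: f, k, p — 3 nodes.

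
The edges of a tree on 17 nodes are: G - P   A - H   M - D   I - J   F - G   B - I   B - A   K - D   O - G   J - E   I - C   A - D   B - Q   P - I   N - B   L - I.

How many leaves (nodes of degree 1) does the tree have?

10

The leaves are C, E, F, H, K, L, M, N, O, Q.
That is 10 leaves.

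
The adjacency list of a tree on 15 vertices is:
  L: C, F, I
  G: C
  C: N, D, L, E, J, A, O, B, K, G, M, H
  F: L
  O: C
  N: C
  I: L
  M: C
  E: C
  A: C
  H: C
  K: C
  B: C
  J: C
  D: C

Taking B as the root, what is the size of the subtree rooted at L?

Descendants of L (including itself): L, I, F. That's 3.

3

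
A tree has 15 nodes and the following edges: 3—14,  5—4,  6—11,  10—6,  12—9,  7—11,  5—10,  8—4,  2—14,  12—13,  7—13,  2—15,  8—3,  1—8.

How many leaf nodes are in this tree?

Degree-1 nodes: 1, 9, 15 — 3 of them.

3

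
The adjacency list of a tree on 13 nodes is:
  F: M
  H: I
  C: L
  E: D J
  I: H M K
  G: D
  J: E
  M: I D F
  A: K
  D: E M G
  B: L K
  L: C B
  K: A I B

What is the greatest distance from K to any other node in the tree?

Distances from K peak at 5, attained at J.
K–I–M–D–E–J

5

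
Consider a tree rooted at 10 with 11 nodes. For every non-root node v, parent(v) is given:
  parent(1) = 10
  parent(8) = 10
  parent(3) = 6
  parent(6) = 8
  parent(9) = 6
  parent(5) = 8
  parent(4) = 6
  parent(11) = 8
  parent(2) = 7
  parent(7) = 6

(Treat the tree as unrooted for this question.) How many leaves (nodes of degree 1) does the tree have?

7

The leaves are 1, 2, 3, 4, 5, 9, 11.
That is 7 leaves.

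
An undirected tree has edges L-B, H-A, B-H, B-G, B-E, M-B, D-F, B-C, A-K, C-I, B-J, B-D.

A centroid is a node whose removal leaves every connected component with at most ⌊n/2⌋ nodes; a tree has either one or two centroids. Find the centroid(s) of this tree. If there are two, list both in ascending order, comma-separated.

B

Delete B: the remaining components have sizes 3, 2, 2, 1, 1, 1, 1, 1. Max 3 ≤ 6, so B is a centroid.
Every other node leaves some component of size > 6, so the centroid is unique.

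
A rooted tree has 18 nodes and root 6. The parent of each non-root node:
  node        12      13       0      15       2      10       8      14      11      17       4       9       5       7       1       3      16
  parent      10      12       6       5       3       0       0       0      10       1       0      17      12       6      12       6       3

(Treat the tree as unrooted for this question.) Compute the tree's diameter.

8

Starting from 2, a farthest node is 9 at distance 8.
One longest path: 2–3–6–0–10–12–1–17–9.
So the diameter is 8.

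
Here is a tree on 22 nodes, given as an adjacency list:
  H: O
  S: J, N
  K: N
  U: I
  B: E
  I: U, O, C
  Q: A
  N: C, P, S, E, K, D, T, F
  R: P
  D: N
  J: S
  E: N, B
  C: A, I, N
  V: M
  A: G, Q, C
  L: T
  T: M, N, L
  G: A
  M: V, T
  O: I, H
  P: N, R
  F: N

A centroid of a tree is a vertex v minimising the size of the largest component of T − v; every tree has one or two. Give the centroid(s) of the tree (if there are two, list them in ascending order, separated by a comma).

N

Removing N splits the tree into components of sizes 8, 4, 2, 2, 2, 1, 1, 1; the largest is 8 ≤ ⌊22/2⌋ = 11.
No neighbour of N does as well, so N is the unique centroid.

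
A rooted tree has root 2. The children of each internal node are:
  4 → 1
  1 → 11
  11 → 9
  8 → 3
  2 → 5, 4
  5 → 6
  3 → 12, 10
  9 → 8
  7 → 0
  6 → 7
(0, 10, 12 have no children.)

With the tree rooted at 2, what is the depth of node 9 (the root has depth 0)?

2–4–1–11–9 — 4 edges.

4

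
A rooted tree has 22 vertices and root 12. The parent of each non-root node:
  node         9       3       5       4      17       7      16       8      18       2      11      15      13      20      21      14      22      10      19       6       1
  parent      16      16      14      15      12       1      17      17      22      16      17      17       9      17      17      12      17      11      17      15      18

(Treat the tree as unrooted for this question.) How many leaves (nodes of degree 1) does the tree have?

12

Degree-1 nodes: 2, 3, 4, 5, 6, 7, 8, 10, 13, 19, 20, 21 — 12 of them.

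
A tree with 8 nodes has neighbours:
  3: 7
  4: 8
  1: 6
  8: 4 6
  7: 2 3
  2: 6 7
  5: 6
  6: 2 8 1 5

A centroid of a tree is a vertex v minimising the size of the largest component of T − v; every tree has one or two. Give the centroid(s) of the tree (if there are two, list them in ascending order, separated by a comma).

6

If 6 is removed the pieces have sizes 3, 2, 1, 1, all ≤ ⌊8/2⌋ = 4.
Every other node leaves some component of size > 4, so the centroid is unique.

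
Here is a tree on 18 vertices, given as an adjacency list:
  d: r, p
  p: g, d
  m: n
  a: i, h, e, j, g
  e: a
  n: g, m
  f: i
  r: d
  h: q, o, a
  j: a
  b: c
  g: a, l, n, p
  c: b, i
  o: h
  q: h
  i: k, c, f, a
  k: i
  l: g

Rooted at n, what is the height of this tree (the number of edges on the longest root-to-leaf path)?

5

A deepest node is b, reached by n-g-a-i-c-b.
That path has 5 edges, so the height is 5.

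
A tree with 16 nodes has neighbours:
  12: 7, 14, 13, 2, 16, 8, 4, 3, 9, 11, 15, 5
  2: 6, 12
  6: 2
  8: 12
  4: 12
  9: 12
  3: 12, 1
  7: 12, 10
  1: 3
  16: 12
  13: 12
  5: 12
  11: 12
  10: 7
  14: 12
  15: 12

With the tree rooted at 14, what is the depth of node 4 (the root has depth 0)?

14 → 12 → 4 — 2 edges.

2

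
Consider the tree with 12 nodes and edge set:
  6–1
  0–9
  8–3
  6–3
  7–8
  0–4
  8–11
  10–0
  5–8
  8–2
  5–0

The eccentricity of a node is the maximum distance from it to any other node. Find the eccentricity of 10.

6

Distances from 10 peak at 6, attained at 1.
10-0-5-8-3-6-1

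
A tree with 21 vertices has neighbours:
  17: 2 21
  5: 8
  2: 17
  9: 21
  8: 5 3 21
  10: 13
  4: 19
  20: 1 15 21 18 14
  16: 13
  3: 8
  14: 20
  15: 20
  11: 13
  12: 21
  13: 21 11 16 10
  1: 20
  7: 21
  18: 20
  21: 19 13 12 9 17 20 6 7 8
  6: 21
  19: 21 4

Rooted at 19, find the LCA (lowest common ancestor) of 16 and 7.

21

16's ancestor chain is 16, 13, 21, 19 and 7's is 7, 21, 19; they first meet at 21.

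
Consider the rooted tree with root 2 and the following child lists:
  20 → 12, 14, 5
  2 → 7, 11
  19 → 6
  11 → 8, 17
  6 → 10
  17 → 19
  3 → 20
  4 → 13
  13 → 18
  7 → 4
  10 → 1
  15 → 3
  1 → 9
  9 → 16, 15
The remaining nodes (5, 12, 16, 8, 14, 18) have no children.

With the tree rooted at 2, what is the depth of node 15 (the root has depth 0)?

Path from 2 to 15: 2–11–17–19–6–10–1–9–15, which has 8 edges.

8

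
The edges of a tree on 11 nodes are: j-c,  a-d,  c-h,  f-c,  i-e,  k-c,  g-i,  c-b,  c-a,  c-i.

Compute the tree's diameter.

4

BFS from d reaches g last, at distance 4; BFS from g confirms no node is farther.
Path: d - a - c - i - g.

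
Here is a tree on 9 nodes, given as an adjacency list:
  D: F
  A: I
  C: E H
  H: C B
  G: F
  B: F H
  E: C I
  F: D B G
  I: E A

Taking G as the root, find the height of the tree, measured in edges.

7

The longest root-to-leaf path is G-F-B-H-C-E-I-A (7 edges).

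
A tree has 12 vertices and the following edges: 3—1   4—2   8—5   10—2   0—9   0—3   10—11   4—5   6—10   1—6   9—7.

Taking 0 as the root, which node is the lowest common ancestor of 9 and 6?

0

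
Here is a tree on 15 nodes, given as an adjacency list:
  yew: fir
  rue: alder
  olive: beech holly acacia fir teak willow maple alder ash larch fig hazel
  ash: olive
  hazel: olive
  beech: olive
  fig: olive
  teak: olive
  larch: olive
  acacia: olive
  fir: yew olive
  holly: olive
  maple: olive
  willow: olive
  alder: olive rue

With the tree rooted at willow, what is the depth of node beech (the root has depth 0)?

2

Path from willow to beech: willow → olive → beech, which has 2 edges.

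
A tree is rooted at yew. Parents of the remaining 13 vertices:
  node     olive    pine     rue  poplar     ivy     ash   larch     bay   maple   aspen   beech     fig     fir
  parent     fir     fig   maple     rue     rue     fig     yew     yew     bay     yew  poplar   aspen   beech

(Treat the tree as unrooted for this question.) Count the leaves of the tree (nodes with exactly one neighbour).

5

The leaves are ash, ivy, larch, olive, pine.
That is 5 leaves.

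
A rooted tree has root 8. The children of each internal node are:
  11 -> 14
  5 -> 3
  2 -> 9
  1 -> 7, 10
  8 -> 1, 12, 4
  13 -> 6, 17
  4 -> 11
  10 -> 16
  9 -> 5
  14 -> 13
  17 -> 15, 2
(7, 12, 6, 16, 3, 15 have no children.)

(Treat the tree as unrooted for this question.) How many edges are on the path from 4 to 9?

The path is 4–11–14–13–17–2–9, which has 6 edges.

6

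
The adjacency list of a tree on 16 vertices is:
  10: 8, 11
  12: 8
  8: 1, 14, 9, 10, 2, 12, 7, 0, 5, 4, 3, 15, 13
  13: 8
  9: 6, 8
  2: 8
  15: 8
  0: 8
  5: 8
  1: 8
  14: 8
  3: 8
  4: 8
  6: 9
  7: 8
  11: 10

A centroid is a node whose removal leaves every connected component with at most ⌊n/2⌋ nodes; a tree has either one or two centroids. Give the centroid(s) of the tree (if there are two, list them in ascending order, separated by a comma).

8

Removing 8 splits the tree into components of sizes 2, 2, 1, 1, 1, 1, 1, 1, 1, 1, 1, 1, 1; the largest is 2 ≤ ⌊16/2⌋ = 8.
Every other node leaves some component of size > 8, so the centroid is unique.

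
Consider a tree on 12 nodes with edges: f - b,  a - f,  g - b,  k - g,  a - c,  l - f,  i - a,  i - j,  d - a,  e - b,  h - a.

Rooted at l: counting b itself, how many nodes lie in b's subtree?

4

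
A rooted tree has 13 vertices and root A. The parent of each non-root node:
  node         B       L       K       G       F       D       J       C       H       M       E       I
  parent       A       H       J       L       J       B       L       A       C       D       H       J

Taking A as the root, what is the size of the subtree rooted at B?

3

The subtree rooted at B contains: B, D, M — 3 nodes.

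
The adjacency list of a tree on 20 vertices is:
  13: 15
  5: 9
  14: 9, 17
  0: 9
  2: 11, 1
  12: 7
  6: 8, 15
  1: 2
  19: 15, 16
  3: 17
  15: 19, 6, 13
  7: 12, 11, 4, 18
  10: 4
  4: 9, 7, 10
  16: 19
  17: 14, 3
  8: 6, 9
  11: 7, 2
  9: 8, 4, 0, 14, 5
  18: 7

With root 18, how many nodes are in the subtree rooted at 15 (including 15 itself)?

4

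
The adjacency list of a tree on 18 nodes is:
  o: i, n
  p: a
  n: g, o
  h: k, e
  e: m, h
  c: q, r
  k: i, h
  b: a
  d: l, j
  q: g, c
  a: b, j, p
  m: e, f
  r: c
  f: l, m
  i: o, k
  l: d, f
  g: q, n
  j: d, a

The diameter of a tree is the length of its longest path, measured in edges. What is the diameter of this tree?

16

A longest path is r – c – q – g – n – o – i – k – h – e – m – f – l – d – j – a – b, with 16 edges.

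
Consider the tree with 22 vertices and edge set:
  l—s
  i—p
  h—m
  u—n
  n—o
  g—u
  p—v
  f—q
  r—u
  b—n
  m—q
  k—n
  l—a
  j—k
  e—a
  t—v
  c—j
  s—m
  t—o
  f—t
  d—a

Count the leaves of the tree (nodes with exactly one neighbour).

The leaves are b, c, d, e, g, h, i, r.
That is 8 leaves.

8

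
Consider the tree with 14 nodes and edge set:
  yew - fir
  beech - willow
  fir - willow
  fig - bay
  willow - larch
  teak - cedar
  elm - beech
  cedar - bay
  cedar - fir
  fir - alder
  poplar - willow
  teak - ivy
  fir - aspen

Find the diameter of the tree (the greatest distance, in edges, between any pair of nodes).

BFS from elm reaches fig last, at distance 6; BFS from fig confirms no node is farther.
Path: elm - beech - willow - fir - cedar - bay - fig.

6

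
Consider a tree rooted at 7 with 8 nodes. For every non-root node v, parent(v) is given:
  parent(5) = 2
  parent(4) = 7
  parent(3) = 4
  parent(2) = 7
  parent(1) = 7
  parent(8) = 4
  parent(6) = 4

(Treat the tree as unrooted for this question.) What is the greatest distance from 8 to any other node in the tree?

A farthest node from 8 is 5.
The path 8–4–7–2–5 has 4 edges.

4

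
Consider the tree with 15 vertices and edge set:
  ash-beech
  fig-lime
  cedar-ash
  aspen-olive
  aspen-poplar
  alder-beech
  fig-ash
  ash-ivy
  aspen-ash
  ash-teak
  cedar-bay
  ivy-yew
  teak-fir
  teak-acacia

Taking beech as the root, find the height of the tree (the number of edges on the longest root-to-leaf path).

A deepest node is bay, reached by beech – ash – cedar – bay.
That path has 3 edges, so the height is 3.

3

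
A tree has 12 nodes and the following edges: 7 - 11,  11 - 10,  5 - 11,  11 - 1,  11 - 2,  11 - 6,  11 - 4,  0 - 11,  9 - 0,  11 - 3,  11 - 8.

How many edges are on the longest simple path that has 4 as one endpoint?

3

The node farthest from 4 is 9, via 4 – 11 – 0 – 9 — 3 edges.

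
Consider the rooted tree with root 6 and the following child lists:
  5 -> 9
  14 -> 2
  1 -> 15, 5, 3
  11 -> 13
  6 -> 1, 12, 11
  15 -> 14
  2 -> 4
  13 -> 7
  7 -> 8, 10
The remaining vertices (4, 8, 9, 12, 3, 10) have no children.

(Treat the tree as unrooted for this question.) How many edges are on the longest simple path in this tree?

BFS from 10 reaches 4 last, at distance 9; BFS from 4 confirms no node is farther.
Path: 10-7-13-11-6-1-15-14-2-4.

9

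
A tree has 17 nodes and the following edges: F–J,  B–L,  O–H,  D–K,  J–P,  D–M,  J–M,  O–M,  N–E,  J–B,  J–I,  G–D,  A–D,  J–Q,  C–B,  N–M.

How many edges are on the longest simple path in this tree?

BFS from C reaches E last, at distance 5; BFS from E confirms no node is farther.
Path: C – B – J – M – N – E.

5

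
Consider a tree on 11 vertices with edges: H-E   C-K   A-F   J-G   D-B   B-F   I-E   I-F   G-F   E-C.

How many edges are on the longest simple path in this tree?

6

BFS from K reaches J last, at distance 6; BFS from J confirms no node is farther.
Path: K–C–E–I–F–G–J.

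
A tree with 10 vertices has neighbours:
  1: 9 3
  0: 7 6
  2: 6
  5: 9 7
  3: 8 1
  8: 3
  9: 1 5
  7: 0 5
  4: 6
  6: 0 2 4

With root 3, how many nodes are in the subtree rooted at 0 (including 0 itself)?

4

0's subtree: {0, 6, 4, 2}, size 4.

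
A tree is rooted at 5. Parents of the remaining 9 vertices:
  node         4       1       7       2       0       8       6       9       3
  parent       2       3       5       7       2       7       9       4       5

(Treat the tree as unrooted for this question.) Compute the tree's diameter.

7

A longest path is 6 – 9 – 4 – 2 – 7 – 5 – 3 – 1, with 7 edges.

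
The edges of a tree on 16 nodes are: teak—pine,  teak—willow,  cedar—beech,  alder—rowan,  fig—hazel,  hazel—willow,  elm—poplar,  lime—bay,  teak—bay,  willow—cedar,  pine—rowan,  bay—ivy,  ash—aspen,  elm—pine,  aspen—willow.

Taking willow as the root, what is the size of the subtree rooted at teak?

9

teak's subtree: {teak, bay, pine, ivy, lime, rowan, elm, alder, poplar}, size 9.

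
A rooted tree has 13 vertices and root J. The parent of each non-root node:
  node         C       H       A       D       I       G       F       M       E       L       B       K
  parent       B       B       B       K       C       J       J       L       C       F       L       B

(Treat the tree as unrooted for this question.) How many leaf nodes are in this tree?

7

The leaves are A, D, E, G, H, I, M.
That is 7 leaves.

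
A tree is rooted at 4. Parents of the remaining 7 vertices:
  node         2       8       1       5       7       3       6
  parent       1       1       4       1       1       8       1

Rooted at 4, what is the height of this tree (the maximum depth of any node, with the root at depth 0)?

A deepest node is 3, reached by 4 – 1 – 8 – 3.
That path has 3 edges, so the height is 3.

3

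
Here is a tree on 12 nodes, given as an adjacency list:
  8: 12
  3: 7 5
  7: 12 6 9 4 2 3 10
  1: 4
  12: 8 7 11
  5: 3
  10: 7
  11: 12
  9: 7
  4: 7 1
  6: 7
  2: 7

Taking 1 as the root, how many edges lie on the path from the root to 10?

3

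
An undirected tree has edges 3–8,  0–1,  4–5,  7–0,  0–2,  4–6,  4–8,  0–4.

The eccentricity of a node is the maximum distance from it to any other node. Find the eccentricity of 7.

The node farthest from 7 is 3, via 7 – 0 – 4 – 8 – 3 — 4 edges.

4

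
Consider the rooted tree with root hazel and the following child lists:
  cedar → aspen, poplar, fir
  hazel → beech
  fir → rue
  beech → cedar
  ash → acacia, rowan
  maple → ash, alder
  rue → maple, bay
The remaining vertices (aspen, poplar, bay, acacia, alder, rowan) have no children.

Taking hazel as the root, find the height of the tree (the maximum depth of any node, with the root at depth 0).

7

A deepest node is acacia, reached by hazel-beech-cedar-fir-rue-maple-ash-acacia.
That path has 7 edges, so the height is 7.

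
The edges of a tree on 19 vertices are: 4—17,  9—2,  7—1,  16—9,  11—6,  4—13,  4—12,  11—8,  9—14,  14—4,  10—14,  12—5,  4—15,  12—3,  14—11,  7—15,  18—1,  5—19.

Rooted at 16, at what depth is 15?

Climbing from 15 to the root: 15 → 4 → 14 → 9 → 16. That's 4 steps.

4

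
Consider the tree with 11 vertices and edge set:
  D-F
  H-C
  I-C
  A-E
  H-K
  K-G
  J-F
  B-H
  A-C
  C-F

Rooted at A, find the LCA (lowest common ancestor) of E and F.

A

E's ancestor chain is E, A and F's is F, C, A; they first meet at A.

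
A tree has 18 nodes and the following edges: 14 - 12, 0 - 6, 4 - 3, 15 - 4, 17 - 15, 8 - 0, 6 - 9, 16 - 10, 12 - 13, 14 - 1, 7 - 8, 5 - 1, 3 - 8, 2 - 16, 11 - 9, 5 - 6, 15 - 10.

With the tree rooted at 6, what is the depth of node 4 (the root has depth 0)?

4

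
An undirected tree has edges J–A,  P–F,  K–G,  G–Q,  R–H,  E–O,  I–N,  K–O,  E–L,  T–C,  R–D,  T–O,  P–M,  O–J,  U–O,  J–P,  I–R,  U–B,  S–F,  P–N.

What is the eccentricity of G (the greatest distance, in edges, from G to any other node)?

Distances from G peak at 8, attained at H (D also at distance 8).
G–K–O–J–P–N–I–R–H

8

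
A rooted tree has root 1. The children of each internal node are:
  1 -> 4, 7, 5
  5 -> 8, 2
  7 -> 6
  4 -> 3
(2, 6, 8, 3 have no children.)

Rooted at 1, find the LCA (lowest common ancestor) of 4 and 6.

1

Path 4→root: 4 1; path 6→root: 6 7 1.
First common node: 1.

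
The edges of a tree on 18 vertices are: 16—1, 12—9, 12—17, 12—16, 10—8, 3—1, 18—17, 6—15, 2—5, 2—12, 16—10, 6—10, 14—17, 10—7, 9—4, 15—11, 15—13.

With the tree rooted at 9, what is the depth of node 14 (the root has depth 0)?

3

9 – 12 – 17 – 14 — 3 edges.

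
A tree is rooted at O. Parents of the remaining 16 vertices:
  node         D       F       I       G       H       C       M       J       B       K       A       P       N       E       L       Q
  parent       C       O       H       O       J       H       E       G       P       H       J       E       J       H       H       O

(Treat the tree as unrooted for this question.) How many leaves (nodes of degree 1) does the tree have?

Exactly 10 nodes have a single neighbour: A, B, D, F, I, K, L, M, N, Q.

10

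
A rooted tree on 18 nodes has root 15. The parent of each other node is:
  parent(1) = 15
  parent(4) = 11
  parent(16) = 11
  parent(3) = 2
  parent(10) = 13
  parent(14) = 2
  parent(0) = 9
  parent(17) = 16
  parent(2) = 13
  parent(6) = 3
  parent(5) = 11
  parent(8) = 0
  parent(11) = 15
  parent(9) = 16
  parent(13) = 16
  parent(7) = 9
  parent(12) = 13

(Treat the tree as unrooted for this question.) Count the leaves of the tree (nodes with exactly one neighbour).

10

Degree-1 nodes: 1, 4, 5, 6, 7, 8, 10, 12, 14, 17 — 10 of them.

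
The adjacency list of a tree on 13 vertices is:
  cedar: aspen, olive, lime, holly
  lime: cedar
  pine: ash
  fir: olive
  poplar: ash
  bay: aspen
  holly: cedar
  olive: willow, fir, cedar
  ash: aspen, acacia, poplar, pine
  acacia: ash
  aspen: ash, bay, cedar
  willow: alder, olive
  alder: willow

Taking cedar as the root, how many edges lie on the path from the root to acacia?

3

cedar–aspen–ash–acacia — 3 edges.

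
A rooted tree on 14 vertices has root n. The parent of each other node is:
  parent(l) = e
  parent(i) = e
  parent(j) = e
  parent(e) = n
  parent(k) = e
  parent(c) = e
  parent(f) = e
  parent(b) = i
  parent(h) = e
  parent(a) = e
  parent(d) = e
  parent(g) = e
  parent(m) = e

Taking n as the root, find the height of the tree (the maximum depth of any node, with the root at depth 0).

3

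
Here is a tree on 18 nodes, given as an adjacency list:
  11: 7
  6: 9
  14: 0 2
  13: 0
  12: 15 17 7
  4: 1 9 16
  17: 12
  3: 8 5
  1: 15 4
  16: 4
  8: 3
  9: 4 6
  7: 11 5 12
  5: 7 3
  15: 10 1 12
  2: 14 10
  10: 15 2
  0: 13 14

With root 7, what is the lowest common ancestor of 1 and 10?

Ancestors of 1 (toward the root): 1, 15, 12, 7.
Ancestors of 10: 10, 15, 12, 7.
The deepest node appearing in both lists is 15.

15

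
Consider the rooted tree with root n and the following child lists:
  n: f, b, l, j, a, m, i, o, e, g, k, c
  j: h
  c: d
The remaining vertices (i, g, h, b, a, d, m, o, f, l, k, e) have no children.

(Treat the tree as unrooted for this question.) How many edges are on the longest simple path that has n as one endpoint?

Distances from n peak at 2, attained at d (h also at distance 2).
n-c-d

2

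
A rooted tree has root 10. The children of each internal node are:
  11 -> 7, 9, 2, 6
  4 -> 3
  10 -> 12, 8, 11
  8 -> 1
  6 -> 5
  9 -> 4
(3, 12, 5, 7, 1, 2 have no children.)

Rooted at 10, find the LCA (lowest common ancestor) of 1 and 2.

Path 1→root: 1 8 10; path 2→root: 2 11 10.
First common node: 10.

10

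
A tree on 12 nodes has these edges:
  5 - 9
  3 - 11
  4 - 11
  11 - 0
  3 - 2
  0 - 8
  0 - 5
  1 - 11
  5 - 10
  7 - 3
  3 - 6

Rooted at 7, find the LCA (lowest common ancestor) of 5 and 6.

3

Ancestors of 5 (toward the root): 5, 0, 11, 3, 7.
Ancestors of 6: 6, 3, 7.
The deepest node appearing in both lists is 3.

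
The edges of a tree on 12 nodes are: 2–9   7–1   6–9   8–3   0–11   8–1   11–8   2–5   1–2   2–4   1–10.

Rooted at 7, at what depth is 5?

Climbing from 5 to the root: 5 → 2 → 1 → 7. That's 3 steps.

3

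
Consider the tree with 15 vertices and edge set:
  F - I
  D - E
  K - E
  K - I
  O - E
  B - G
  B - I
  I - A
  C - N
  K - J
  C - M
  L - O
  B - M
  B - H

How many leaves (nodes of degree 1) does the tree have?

The leaves are A, D, F, G, H, J, L, N.
That is 8 leaves.

8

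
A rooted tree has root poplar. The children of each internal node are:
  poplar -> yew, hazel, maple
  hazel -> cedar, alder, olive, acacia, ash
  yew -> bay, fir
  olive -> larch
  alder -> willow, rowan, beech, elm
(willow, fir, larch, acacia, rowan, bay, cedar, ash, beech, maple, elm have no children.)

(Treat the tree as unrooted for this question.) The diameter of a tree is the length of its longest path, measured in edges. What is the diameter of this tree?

A longest path is bay – yew – poplar – hazel – olive – larch, with 5 edges.

5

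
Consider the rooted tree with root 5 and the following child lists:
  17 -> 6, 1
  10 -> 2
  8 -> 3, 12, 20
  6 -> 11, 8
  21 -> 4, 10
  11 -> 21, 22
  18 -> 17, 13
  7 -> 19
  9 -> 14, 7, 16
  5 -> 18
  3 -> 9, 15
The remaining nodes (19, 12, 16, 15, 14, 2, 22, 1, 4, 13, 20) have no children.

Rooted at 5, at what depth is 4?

6

5–18–17–6–11–21–4 — 6 edges.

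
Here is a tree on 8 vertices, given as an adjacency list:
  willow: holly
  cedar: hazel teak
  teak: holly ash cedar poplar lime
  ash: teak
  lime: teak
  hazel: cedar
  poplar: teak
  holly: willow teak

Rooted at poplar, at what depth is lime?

2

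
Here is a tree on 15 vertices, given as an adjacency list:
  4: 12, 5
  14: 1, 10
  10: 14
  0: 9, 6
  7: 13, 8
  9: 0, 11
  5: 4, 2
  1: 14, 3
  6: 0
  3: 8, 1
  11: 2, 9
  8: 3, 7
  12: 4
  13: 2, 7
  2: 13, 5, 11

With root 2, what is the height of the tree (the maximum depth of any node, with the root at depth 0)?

7

10 sits deepest: 2–13–7–8–3–1–14–10 — 7 edges from the root.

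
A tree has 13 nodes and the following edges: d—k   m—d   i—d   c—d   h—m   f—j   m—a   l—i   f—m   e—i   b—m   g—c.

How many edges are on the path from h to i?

3

The path is h – m – d – i, which has 3 edges.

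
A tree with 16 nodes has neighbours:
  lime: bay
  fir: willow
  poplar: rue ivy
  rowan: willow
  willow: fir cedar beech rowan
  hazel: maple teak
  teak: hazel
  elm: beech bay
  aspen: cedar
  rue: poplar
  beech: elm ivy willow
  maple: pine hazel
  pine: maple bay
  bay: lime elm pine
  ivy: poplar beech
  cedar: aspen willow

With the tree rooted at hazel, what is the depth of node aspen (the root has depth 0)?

Climbing from aspen to the root: aspen – cedar – willow – beech – elm – bay – pine – maple – hazel. That's 8 steps.

8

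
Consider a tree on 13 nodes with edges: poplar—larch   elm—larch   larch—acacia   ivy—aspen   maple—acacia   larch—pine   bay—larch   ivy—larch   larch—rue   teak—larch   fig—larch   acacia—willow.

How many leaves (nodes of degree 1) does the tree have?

10

Degree-1 nodes: aspen, bay, elm, fig, maple, pine, poplar, rue, teak, willow — 10 of them.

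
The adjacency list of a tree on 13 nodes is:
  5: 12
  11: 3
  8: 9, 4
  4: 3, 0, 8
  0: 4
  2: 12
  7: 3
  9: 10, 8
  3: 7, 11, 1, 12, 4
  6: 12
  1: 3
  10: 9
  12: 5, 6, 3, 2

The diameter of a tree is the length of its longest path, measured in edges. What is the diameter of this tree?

BFS from 10 reaches 2 last, at distance 6; BFS from 2 confirms no node is farther.
Path: 10 - 9 - 8 - 4 - 3 - 12 - 2.

6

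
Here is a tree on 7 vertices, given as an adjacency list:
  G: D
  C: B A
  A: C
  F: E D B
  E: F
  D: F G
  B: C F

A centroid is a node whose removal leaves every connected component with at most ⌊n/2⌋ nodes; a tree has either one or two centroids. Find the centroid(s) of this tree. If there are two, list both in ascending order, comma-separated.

Delete F: the remaining components have sizes 3, 2, 1. Max 3 ≤ 3, so F is a centroid.
No neighbour of F does as well, so F is the unique centroid.

F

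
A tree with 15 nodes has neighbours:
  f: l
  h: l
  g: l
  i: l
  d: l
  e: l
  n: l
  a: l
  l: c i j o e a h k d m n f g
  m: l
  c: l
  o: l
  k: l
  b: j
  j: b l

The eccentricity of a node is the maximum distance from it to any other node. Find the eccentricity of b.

3

Distances from b peak at 3, attained at a (d, o, i, e, k, c, f, g, h, m, n also at distance 3).
b – j – l – a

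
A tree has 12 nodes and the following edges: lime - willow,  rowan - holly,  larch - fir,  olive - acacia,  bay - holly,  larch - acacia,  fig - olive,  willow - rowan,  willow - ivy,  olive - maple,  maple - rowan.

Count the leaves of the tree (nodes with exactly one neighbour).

Exactly 5 nodes have a single neighbour: bay, fig, fir, ivy, lime.

5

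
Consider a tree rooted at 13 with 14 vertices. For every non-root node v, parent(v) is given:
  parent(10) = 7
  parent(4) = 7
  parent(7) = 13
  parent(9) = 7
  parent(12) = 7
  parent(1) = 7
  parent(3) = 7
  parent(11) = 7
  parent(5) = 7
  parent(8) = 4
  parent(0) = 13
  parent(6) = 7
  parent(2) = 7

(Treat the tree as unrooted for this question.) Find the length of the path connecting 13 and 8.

3

13 - 7 - 4 - 8: 3 edges.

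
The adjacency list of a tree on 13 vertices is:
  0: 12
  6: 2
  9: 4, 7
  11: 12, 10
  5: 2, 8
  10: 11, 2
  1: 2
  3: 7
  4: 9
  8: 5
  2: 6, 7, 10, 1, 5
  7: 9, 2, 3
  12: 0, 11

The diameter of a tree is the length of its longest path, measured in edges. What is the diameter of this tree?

BFS from 0 reaches 4 last, at distance 7; BFS from 4 confirms no node is farther.
Path: 0–12–11–10–2–7–9–4.

7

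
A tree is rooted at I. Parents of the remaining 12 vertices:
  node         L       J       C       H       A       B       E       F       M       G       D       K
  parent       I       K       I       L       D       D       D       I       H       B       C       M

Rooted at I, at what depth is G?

4

Climbing from G to the root: G–B–D–C–I. That's 4 steps.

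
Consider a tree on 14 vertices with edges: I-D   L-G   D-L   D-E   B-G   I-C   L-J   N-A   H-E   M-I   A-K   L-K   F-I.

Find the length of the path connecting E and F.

3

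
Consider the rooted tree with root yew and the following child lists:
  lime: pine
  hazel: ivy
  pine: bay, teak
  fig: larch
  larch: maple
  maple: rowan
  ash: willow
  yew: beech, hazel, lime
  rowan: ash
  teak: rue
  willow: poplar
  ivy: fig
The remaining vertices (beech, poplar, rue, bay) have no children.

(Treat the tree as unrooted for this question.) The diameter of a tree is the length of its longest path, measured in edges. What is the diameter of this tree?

Starting from rue, a farthest node is poplar at distance 13.
One longest path: rue–teak–pine–lime–yew–hazel–ivy–fig–larch–maple–rowan–ash–willow–poplar.
So the diameter is 13.

13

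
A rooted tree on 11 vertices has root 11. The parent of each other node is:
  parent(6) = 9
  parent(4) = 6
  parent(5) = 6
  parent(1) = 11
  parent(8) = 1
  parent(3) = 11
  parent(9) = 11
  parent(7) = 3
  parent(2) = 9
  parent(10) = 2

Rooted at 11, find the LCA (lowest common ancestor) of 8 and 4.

11

Ancestors of 8 (toward the root): 8, 1, 11.
Ancestors of 4: 4, 6, 9, 11.
The deepest node appearing in both lists is 11.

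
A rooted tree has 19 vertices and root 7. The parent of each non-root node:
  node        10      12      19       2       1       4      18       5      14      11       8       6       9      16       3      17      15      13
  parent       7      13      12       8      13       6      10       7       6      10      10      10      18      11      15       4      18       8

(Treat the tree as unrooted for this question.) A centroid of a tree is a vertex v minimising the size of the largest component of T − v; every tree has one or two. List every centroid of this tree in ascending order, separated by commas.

10

Removing 10 splits the tree into components of sizes 6, 4, 4, 2, 2; the largest is 6 ≤ ⌊19/2⌋ = 9.
No neighbour of 10 does as well, so 10 is the unique centroid.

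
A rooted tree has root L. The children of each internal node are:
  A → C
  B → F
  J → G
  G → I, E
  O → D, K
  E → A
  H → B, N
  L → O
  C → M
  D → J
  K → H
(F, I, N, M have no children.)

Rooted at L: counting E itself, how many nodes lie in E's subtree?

4

The subtree rooted at E contains: E, A, C, M — 4 nodes.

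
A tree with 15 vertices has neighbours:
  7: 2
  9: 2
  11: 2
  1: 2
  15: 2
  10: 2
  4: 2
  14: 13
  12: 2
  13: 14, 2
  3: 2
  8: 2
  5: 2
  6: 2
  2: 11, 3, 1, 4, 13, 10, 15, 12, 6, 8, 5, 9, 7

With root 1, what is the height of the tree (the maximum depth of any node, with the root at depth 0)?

A deepest node is 14, reached by 1 → 2 → 13 → 14.
That path has 3 edges, so the height is 3.

3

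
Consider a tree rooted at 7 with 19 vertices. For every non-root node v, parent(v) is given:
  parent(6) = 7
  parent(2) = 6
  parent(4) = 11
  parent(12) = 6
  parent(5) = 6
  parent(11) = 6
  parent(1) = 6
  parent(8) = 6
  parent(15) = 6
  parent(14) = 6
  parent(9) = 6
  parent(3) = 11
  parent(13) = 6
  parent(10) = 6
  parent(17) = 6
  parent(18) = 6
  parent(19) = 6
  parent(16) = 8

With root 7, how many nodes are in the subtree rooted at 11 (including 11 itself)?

3

Descendants of 11 (including itself): 11, 4, 3. That's 3.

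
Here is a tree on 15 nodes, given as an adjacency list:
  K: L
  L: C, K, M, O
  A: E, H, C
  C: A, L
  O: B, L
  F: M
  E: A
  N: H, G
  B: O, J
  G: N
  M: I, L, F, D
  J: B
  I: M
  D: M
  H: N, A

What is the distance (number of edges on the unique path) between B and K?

3

Walking from B: B - O - L - K. Length 3.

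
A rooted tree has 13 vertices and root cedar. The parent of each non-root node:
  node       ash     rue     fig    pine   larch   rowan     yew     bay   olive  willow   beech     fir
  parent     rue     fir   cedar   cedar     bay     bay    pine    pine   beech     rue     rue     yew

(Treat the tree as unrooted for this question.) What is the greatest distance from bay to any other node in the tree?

The node farthest from bay is olive, via bay – pine – yew – fir – rue – beech – olive — 6 edges.

6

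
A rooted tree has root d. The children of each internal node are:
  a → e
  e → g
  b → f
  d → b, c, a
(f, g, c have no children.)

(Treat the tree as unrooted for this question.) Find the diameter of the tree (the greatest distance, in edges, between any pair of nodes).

BFS from g reaches f last, at distance 5; BFS from f confirms no node is farther.
Path: g-e-a-d-b-f.

5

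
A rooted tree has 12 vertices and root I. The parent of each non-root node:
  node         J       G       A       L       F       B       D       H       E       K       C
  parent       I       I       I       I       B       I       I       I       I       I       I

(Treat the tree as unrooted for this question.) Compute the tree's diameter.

3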